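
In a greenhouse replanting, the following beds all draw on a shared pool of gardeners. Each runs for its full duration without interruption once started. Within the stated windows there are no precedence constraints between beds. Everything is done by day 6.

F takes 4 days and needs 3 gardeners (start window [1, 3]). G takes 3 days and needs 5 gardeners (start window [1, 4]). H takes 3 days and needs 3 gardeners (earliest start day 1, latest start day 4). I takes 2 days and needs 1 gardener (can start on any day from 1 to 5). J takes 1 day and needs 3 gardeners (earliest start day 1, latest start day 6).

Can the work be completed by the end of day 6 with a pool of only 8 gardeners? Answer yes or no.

Schedule F@1, G@1, H@4, I@4, J@5: d1:8  d2:8  d3:8  d4:7  d5:7  d6:3 — peak 8 ≤ 8.

yes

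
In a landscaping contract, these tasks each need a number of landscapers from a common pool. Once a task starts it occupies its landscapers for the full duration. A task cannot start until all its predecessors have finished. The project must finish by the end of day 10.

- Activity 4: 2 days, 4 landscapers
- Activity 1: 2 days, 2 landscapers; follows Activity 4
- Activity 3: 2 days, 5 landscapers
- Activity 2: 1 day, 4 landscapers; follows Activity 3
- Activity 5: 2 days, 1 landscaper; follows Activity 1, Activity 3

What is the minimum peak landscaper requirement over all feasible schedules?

5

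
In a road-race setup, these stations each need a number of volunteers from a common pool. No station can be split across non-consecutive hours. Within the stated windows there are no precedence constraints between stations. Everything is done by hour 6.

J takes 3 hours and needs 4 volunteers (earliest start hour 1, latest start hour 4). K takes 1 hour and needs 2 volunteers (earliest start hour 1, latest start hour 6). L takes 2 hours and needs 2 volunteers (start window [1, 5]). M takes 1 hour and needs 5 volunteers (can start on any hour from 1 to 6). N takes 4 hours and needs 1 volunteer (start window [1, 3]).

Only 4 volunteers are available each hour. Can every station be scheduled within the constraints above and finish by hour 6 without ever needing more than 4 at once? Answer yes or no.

Total volunteer-hours = 27; over 6 hours the average is 27/6 > 4, so some hour must exceed 4.

no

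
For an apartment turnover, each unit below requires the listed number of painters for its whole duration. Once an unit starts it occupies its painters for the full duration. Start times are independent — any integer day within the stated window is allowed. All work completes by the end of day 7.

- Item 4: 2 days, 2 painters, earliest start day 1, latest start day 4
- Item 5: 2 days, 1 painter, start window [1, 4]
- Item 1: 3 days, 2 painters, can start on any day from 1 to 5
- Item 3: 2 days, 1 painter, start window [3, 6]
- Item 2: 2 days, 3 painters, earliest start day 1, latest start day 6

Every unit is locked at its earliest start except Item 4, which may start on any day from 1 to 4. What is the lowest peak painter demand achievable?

6

Item 4@1: d1:8  d2:8  d3:3  d4:1  d5:0  d6:0  d7:0 → peak 8
Item 4@2: d1:6  d2:8  d3:5  d4:1  d5:0  d6:0  d7:0 → peak 8
Item 4@3: d1:6  d2:6  d3:5  d4:3  d5:0  d6:0  d7:0 → peak 6
Item 4@4: d1:6  d2:6  d3:3  d4:3  d5:2  d6:0  d7:0 → peak 6
Best is Item 4@3, peak 6.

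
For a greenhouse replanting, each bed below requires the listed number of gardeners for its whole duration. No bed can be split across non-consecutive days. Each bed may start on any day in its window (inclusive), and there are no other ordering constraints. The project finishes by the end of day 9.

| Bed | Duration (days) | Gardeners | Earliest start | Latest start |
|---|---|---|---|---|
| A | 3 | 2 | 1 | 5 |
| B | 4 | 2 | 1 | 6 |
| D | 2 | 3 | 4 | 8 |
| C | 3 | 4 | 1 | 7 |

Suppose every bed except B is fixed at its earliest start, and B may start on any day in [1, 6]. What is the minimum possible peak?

B@1: d1:8  d2:8  d3:8  d4:5  d5:3  d6:0  d7:0  d8:0  d9:0 → peak 8
B@2: d1:6  d2:8  d3:8  d4:5  d5:5  d6:0  d7:0  d8:0  d9:0 → peak 8
B@3: d1:6  d2:6  d3:8  d4:5  d5:5  d6:2  d7:0  d8:0  d9:0 → peak 8
B@4: d1:6  d2:6  d3:6  d4:5  d5:5  d6:2  d7:2  d8:0  d9:0 → peak 6
B@5: d1:6  d2:6  d3:6  d4:3  d5:5  d6:2  d7:2  d8:2  d9:0 → peak 6
B@6: d1:6  d2:6  d3:6  d4:3  d5:3  d6:2  d7:2  d8:2  d9:2 → peak 6
Best is B@4, peak 6.

6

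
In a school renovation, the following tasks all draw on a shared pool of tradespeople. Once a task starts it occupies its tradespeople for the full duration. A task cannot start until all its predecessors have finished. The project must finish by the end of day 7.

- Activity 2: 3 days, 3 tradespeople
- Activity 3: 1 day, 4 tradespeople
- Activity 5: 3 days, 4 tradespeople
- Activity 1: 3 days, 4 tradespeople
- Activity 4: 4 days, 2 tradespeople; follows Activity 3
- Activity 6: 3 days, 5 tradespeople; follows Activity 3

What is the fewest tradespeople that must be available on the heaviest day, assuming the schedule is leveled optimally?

Early-start (Activity 2@1, Activity 3@1, Activity 5@1, Activity 1@1, Activity 4@2, Activity 6@2) gives peak 18: d1:15  d2:18  d3:18  d4:7  d5:2  d6:0  d7:0.
Shift Activity 2→5, Activity 1→5, Activity 4→4.
Schedule Activity 2@5, Activity 3@1, Activity 5@1, Activity 1@5, Activity 4@4, Activity 6@2: d1:8  d2:9  d3:9  d4:7  d5:9  d6:9  d7:9 — peak 9.
Total tradesperson-days = 60 over 7 days ⇒ peak ≥ ⌈60/7⌉ = 9, so 9 is optimal.

9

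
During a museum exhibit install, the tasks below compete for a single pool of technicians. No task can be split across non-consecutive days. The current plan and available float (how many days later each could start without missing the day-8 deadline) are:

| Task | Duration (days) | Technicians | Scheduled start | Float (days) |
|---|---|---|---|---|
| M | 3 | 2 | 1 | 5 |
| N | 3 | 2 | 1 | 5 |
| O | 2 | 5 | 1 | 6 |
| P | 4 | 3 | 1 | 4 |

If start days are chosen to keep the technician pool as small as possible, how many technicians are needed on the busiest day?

Early-start (M@1, N@1, O@1, P@1) gives peak 12: d1:12  d2:12  d3:7  d4:3  d5:0  d6:0  d7:0  d8:0.
Shift N→4, O→7.
Schedule M@1, N@4, O@7, P@1: d1:5  d2:5  d3:5  d4:5  d5:2  d6:2  d7:5  d8:5 — peak 5.
Total technician-days = 34 over 8 days ⇒ peak ≥ ⌈34/8⌉ = 5, so 5 is optimal.

5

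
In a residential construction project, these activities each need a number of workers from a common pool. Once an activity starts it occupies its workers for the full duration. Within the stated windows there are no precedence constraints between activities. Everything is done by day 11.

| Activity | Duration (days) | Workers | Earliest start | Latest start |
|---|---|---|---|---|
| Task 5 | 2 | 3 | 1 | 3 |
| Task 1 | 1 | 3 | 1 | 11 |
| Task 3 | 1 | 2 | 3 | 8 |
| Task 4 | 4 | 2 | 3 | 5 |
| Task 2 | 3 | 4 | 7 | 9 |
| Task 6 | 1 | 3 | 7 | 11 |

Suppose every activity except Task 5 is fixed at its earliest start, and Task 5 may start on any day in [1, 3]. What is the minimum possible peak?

Task 5@1: d1:6  d2:3  d3:4  d4:2  d5:2  d6:2  d7:7  d8:4  d9:4  d10:0  d11:0 → peak 7
Task 5@2: d1:3  d2:3  d3:7  d4:2  d5:2  d6:2  d7:7  d8:4  d9:4  d10:0  d11:0 → peak 7
Task 5@3: d1:3  d2:0  d3:7  d4:5  d5:2  d6:2  d7:7  d8:4  d9:4  d10:0  d11:0 → peak 7
Best is Task 5@1, peak 7.

7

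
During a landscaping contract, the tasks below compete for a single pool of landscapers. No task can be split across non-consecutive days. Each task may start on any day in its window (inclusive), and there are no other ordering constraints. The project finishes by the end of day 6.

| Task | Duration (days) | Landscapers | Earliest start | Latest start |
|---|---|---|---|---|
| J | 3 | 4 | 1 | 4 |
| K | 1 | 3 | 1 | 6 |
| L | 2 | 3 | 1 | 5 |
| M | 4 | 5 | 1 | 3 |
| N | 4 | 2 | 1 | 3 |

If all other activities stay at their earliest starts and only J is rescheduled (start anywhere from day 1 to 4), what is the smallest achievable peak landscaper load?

13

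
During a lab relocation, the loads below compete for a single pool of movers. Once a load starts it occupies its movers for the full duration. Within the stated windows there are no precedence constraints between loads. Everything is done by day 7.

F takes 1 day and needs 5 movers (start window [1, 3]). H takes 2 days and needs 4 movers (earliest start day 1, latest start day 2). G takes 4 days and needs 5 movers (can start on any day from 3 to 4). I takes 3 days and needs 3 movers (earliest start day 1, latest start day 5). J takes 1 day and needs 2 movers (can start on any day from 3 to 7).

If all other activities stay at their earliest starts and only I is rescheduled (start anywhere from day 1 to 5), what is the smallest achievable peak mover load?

9

I@1: d1:12  d2:7  d3:10  d4:5  d5:5  d6:5  d7:0 → peak 12
I@2: d1:9  d2:7  d3:10  d4:8  d5:5  d6:5  d7:0 → peak 10
I@3: d1:9  d2:4  d3:10  d4:8  d5:8  d6:5  d7:0 → peak 10
I@4: d1:9  d2:4  d3:7  d4:8  d5:8  d6:8  d7:0 → peak 9
I@5: d1:9  d2:4  d3:7  d4:5  d5:8  d6:8  d7:3 → peak 9
Best is I@4, peak 9.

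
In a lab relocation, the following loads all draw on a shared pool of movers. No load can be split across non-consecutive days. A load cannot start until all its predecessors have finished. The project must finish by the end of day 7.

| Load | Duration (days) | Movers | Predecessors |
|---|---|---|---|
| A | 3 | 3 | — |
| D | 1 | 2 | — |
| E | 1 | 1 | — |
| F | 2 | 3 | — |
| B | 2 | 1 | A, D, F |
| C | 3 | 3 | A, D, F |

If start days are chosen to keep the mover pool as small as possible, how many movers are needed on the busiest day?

Early-start (A@1, D@1, E@1, F@1, B@4, C@4) gives peak 9: d1:9  d2:6  d3:3  d4:4  d5:4  d6:3  d7:0.
Shift F→2.
Schedule A@1, D@1, E@1, F@2, B@4, C@4: d1:6  d2:6  d3:6  d4:4  d5:4  d6:3  d7:0 — peak 6.

6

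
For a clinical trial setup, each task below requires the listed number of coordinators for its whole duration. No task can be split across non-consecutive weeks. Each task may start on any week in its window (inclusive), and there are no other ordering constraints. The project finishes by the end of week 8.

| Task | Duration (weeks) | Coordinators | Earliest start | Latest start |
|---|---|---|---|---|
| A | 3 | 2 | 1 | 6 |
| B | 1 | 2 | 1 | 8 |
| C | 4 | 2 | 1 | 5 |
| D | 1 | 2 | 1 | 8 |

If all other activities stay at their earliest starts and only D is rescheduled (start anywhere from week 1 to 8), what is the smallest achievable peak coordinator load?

6

D@1: w1:8  w2:4  w3:4  w4:2  w5:0  w6:0  w7:0  w8:0 → peak 8
D@2: w1:6  w2:6  w3:4  w4:2  w5:0  w6:0  w7:0  w8:0 → peak 6
D@3: w1:6  w2:4  w3:6  w4:2  w5:0  w6:0  w7:0  w8:0 → peak 6
D@4: w1:6  w2:4  w3:4  w4:4  w5:0  w6:0  w7:0  w8:0 → peak 6
D@5: w1:6  w2:4  w3:4  w4:2  w5:2  w6:0  w7:0  w8:0 → peak 6
D@6: w1:6  w2:4  w3:4  w4:2  w5:0  w6:2  w7:0  w8:0 → peak 6
D@7: w1:6  w2:4  w3:4  w4:2  w5:0  w6:0  w7:2  w8:0 → peak 6
D@8: w1:6  w2:4  w3:4  w4:2  w5:0  w6:0  w7:0  w8:2 → peak 6
Best is D@2, peak 6.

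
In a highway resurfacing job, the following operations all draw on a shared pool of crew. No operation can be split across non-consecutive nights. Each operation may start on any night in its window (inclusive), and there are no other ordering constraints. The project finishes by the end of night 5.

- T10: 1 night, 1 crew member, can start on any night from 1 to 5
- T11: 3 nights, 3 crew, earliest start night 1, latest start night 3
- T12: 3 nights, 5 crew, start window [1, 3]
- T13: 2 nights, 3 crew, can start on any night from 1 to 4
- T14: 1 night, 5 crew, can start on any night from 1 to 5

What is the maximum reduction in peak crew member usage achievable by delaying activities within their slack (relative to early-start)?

Early-start peak: n1:17  n2:11  n3:8  n4:0  n5:0 ⇒ 17.
Leveled (T10@1, T11@1, T12@2, T13@4, T14@5): n1:4  n2:8  n3:8  n4:8  n5:8 ⇒ 8.
Reduction 17 − 8 = 9.

9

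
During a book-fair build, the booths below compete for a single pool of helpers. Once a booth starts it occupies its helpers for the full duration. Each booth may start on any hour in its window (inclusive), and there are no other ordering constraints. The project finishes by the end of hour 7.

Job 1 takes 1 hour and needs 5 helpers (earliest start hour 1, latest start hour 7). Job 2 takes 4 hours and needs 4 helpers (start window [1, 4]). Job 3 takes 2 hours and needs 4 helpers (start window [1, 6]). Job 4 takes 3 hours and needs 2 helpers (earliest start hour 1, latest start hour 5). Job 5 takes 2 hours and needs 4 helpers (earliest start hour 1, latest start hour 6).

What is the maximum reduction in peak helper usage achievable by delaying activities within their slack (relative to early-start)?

11

Early-start peak: h1:19  h2:14  h3:6  h4:4  h5:0  h6:0  h7:0 ⇒ 19.
Leveled (Job 1@1, Job 2@2, Job 3@2, Job 4@4, Job 5@6): h1:5  h2:8  h3:8  h4:6  h5:6  h6:6  h7:4 ⇒ 8.
Reduction 19 − 8 = 11.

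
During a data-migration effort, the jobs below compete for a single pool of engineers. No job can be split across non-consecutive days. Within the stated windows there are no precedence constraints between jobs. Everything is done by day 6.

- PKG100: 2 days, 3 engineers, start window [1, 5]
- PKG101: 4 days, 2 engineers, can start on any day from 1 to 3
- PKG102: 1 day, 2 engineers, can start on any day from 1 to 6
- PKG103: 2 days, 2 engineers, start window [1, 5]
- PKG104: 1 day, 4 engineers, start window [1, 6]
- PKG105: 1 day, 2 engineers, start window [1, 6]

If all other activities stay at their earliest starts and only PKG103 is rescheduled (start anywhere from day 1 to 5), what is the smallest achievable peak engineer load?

13

PKG103@1: d1:15  d2:7  d3:2  d4:2  d5:0  d6:0 → peak 15
PKG103@2: d1:13  d2:7  d3:4  d4:2  d5:0  d6:0 → peak 13
PKG103@3: d1:13  d2:5  d3:4  d4:4  d5:0  d6:0 → peak 13
PKG103@4: d1:13  d2:5  d3:2  d4:4  d5:2  d6:0 → peak 13
PKG103@5: d1:13  d2:5  d3:2  d4:2  d5:2  d6:2 → peak 13
Best is PKG103@2, peak 13.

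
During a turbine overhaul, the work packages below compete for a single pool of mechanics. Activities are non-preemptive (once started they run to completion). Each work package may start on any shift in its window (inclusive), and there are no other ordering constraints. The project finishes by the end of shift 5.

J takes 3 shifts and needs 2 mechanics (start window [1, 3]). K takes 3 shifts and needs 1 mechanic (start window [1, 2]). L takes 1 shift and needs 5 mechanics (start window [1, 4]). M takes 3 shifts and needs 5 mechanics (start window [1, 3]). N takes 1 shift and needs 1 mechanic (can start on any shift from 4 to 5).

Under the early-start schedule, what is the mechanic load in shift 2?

8

At early start, shift 2 has: J, K, M.
Demand: 2 + 1 + 5 = 8.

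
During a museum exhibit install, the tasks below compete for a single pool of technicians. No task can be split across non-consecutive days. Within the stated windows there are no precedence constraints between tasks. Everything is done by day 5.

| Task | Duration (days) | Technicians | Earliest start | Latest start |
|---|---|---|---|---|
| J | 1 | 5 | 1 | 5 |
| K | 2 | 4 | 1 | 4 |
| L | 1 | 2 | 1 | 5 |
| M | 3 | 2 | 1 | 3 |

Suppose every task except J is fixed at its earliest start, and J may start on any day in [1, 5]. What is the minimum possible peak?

8

J@1: d1:13  d2:6  d3:2  d4:0  d5:0 → peak 13
J@2: d1:8  d2:11  d3:2  d4:0  d5:0 → peak 11
J@3: d1:8  d2:6  d3:7  d4:0  d5:0 → peak 8
J@4: d1:8  d2:6  d3:2  d4:5  d5:0 → peak 8
J@5: d1:8  d2:6  d3:2  d4:0  d5:5 → peak 8
Best is J@3, peak 8.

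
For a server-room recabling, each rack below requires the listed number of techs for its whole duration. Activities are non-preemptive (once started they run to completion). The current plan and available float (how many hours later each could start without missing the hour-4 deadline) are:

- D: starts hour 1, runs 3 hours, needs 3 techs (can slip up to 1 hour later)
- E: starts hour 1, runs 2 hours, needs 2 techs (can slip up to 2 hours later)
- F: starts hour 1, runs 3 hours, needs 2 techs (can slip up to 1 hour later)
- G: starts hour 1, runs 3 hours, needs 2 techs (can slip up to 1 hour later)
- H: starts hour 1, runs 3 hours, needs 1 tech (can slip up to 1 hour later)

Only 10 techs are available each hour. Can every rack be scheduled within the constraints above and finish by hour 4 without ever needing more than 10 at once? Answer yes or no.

yes

Schedule D@1, E@1, F@1, G@1, H@1: h1:10  h2:10  h3:8  h4:0 — peak 10 ≤ 10.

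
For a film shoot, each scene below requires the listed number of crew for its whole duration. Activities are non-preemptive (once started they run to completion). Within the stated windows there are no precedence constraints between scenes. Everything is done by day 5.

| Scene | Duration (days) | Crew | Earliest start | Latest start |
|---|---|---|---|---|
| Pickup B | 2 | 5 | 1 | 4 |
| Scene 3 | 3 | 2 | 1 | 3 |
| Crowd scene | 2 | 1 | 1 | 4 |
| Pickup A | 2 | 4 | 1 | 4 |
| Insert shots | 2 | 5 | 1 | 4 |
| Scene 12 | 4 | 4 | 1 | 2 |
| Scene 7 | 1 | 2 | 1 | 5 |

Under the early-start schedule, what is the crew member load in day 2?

21

At early start, day 2 has: Pickup B, Scene 3, Crowd scene, Pickup A, Insert shots, Scene 12.
Demand: 5 + 2 + 1 + 4 + 5 + 4 = 21.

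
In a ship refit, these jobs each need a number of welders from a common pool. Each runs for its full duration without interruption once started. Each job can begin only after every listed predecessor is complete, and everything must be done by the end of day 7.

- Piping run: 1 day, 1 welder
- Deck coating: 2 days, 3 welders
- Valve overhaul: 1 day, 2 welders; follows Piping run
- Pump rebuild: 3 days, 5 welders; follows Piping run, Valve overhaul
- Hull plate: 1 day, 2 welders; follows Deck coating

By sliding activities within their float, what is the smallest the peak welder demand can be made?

Early-start (Piping run@1, Deck coating@1, Valve overhaul@2, Pump rebuild@3, Hull plate@3) gives peak 7: d1:4  d2:5  d3:7  d4:5  d5:5  d6:0  d7:0.
Shift Hull plate→6.
Schedule Piping run@1, Deck coating@1, Valve overhaul@2, Pump rebuild@3, Hull plate@6: d1:4  d2:5  d3:5  d4:5  d5:5  d6:2  d7:0 — peak 5.

5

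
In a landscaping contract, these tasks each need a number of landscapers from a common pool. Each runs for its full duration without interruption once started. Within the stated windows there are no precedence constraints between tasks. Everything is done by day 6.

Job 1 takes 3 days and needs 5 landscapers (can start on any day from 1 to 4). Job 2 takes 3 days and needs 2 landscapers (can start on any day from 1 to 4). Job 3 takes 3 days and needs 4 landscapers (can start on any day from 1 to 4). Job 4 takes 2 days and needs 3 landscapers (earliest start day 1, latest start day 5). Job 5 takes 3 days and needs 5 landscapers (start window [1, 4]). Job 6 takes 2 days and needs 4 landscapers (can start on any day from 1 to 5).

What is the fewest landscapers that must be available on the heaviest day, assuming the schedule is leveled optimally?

Early-start (Job 1@1, Job 2@1, Job 3@1, Job 4@1, Job 5@1, Job 6@1) gives peak 23: d1:23  d2:23  d3:16  d4:0  d5:0  d6:0.
Shift Job 4→4, Job 5→4, Job 6→4.
Schedule Job 1@1, Job 2@1, Job 3@1, Job 4@4, Job 5@4, Job 6@4: d1:11  d2:11  d3:11  d4:12  d5:12  d6:5 — peak 12.

12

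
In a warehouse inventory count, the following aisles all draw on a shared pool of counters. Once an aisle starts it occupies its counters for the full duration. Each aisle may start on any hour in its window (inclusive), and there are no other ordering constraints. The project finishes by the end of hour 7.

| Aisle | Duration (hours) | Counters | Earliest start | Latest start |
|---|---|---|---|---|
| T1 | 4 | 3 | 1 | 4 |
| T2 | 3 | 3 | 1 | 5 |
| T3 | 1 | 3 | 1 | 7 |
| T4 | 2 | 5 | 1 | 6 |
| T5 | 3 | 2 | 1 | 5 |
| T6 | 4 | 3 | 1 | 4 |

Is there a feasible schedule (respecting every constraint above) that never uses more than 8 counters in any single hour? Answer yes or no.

yes

Schedule T1@1, T2@1, T3@5, T4@6, T5@1, T6@4: h1:8  h2:8  h3:8  h4:6  h5:6  h6:8  h7:8 — peak 8 ≤ 8.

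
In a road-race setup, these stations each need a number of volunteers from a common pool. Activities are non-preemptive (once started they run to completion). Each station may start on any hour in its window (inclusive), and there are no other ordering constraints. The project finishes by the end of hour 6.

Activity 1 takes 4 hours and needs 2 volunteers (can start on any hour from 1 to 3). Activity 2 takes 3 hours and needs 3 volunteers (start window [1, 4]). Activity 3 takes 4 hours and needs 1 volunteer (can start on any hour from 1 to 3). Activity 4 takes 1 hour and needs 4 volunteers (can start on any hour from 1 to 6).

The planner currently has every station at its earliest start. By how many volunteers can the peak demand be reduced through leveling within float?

4

Early-start peak: h1:10  h2:6  h3:6  h4:3  h5:0  h6:0 ⇒ 10.
Leveled (Activity 1@1, Activity 2@1, Activity 3@1, Activity 4@5): h1:6  h2:6  h3:6  h4:3  h5:4  h6:0 ⇒ 6.
Reduction 10 − 6 = 4.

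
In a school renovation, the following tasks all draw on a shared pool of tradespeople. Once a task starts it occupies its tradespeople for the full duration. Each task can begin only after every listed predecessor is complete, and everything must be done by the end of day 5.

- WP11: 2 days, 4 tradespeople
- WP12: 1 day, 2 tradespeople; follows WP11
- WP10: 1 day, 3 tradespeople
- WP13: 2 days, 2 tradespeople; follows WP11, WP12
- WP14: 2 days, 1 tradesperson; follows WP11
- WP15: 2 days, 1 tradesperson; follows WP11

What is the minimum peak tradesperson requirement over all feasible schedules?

Early-start (WP11@1, WP12@3, WP10@1, WP13@4, WP14@3, WP15@3) gives peak 7: d1:7  d2:4  d3:4  d4:4  d5:2.
Shift WP10→3, WP14→4, WP15→4.
Schedule WP11@1, WP12@3, WP10@3, WP13@4, WP14@4, WP15@4: d1:4  d2:4  d3:5  d4:4  d5:4 — peak 5.
Total tradesperson-days = 21 over 5 days ⇒ peak ≥ ⌈21/5⌉ = 5, so 5 is optimal.

5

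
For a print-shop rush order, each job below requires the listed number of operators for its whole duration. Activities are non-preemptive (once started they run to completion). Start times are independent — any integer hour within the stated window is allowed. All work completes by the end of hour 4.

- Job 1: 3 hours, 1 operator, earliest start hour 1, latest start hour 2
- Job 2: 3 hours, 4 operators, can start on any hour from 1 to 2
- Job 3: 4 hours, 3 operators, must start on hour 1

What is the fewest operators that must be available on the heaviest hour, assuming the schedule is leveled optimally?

8

Schedule Job 1@1, Job 2@1, Job 3@1: h1:8  h2:8  h3:8  h4:3 — peak 8.
No arrangement of the 4 feasible schedules does better.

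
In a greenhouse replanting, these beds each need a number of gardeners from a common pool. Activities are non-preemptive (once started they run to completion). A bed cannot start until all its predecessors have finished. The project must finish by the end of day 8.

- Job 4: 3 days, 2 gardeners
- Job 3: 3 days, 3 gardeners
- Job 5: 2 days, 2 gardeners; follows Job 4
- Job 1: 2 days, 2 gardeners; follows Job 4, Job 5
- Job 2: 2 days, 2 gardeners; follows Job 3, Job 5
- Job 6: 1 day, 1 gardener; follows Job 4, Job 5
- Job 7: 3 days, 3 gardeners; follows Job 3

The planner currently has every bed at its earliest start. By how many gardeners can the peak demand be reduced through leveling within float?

3

Early-start peak: d1:5  d2:5  d3:5  d4:5  d5:5  d6:8  d7:4  d8:0 ⇒ 8.
Leveled (Job 4@1, Job 3@1, Job 5@4, Job 1@6, Job 2@7, Job 6@7, Job 7@4): d1:5  d2:5  d3:5  d4:5  d5:5  d6:5  d7:5  d8:2 ⇒ 5.
Reduction 8 − 5 = 3.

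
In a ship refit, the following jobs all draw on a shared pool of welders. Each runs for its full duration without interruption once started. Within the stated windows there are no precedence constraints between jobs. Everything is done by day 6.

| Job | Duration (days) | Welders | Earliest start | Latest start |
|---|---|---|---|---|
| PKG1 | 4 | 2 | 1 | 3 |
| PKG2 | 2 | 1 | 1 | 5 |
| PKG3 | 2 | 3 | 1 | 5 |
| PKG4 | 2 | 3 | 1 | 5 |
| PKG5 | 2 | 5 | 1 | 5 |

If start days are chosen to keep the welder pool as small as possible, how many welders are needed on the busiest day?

6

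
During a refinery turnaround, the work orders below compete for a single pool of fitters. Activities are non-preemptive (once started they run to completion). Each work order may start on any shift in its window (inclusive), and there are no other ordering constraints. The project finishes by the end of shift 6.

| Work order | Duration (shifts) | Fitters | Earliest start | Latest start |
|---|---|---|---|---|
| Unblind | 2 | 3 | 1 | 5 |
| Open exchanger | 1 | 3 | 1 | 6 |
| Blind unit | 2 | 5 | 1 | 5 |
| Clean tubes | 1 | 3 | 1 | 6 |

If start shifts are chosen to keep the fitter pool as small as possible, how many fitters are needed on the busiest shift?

Early-start (Unblind@1, Open exchanger@1, Blind unit@1, Clean tubes@1) gives peak 14: s1:14  s2:8  s3:0  s4:0  s5:0  s6:0.
Shift Open exchanger→3, Blind unit→4, Clean tubes→6.
Schedule Unblind@1, Open exchanger@3, Blind unit@4, Clean tubes@6: s1:3  s2:3  s3:3  s4:5  s5:5  s6:3 — peak 5.

5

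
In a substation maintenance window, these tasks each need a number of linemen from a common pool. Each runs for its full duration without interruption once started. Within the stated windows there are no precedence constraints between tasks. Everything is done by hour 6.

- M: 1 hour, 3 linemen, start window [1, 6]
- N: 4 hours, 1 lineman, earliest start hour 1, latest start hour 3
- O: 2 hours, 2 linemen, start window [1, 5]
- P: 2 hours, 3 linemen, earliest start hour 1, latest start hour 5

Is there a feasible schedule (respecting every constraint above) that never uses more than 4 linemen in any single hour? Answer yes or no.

Schedule M@1, N@1, O@2, P@4: h1:4  h2:3  h3:3  h4:4  h5:3  h6:0 — peak 4 ≤ 4.

yes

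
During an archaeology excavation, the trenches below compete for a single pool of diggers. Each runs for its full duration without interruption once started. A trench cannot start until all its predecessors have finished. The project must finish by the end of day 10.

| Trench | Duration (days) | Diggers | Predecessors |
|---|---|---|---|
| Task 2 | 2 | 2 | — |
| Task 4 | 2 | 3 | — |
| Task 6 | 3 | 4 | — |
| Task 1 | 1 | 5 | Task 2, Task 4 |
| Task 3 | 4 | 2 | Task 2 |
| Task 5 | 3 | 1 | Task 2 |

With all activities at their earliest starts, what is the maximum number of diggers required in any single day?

12

Early-start schedule: Task 2@1, Task 4@1, Task 6@1, Task 1@3, Task 3@3, Task 5@3.
Load per day: day 1: 9, day 2: 9, day 3: 12, day 4: 3, day 5: 3, day 6: 2, day 7: 0, day 8: 0, day 9: 0, day 10: 0.
Peak is 12.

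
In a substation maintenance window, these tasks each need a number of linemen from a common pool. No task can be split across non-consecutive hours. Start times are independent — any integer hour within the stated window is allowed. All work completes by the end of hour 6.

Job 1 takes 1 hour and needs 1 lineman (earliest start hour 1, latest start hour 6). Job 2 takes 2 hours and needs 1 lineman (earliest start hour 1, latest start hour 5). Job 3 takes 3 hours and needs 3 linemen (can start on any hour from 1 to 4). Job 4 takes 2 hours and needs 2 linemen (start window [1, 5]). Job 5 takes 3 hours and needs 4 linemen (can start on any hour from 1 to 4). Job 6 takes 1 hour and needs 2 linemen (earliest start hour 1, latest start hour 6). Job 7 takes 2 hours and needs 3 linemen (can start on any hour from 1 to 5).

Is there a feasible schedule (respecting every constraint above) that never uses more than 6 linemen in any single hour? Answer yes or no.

yes

Schedule Job 1@3, Job 2@3, Job 3@4, Job 4@1, Job 5@1, Job 6@4, Job 7@5: h1:6  h2:6  h3:6  h4:6  h5:6  h6:6 — peak 6 ≤ 6.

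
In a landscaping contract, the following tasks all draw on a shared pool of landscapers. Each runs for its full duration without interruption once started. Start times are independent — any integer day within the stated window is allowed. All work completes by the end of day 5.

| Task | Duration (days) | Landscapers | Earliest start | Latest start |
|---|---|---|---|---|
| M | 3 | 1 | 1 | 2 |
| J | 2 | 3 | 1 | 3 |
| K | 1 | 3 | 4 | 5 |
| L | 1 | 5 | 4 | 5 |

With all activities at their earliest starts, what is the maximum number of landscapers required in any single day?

8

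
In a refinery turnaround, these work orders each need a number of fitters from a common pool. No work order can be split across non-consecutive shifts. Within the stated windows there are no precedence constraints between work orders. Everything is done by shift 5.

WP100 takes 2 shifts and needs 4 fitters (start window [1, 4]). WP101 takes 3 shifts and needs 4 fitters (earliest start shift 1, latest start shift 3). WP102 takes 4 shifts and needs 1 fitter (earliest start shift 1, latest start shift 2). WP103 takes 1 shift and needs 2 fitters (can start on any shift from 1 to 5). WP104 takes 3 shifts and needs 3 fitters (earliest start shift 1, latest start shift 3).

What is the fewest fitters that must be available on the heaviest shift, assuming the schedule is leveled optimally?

Early-start (WP100@1, WP101@1, WP102@1, WP103@1, WP104@1) gives peak 14: s1:14  s2:12  s3:8  s4:1  s5:0.
Shift WP101→3, WP104→2.
Schedule WP100@1, WP101@3, WP102@1, WP103@1, WP104@2: s1:7  s2:8  s3:8  s4:8  s5:4 — peak 8.

8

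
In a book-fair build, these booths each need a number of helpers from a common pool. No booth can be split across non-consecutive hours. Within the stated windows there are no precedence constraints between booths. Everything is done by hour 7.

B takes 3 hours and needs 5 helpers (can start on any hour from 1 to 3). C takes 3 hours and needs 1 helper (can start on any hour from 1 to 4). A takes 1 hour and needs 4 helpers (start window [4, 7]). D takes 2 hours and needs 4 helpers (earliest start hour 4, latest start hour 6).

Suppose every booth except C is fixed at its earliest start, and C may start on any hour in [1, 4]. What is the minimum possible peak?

8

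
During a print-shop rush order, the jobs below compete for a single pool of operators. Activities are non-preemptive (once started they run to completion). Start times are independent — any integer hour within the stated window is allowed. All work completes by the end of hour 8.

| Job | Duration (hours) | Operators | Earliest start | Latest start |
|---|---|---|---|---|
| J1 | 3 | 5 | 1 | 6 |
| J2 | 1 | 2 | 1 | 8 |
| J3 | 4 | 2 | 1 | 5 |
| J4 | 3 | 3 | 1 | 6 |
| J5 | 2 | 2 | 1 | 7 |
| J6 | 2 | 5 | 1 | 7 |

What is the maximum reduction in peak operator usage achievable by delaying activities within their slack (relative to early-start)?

12

Early-start peak: h1:19  h2:17  h3:10  h4:2  h5:0  h6:0  h7:0  h8:0 ⇒ 19.
Leveled (J1@1, J2@1, J3@2, J4@4, J5@4, J6@7): h1:7  h2:7  h3:7  h4:7  h5:7  h6:3  h7:5  h8:5 ⇒ 7.
Reduction 19 − 7 = 12.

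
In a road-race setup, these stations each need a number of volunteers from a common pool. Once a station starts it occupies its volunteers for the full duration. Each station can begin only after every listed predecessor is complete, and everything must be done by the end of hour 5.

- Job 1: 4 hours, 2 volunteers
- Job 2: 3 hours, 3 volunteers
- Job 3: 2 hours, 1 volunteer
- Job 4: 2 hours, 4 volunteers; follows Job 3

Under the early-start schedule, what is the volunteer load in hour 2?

6

At early start, hour 2 has: Job 1, Job 2, Job 3.
Demand: 2 + 3 + 1 = 6.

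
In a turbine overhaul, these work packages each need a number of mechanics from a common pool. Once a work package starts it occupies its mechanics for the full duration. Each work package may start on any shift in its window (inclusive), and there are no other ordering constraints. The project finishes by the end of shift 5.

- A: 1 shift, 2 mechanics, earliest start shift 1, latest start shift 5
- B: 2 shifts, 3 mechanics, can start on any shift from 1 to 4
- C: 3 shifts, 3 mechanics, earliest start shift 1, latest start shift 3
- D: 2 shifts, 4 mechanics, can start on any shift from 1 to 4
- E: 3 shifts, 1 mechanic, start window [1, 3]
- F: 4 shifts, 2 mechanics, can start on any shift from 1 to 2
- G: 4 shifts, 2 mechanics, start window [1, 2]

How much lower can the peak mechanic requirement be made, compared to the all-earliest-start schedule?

7

Early-start peak: s1:17  s2:15  s3:8  s4:4  s5:0 ⇒ 17.
Leveled (A@1, B@1, C@1, D@4, E@3, F@1, G@2): s1:10  s2:10  s3:8  s4:9  s5:7 ⇒ 10.
Reduction 17 − 10 = 7.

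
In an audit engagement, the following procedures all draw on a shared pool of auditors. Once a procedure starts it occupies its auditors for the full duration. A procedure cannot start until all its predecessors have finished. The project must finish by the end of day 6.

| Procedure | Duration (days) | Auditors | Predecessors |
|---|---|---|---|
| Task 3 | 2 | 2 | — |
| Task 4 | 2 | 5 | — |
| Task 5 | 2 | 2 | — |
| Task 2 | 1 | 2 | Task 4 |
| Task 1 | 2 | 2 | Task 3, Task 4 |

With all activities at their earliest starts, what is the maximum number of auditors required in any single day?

9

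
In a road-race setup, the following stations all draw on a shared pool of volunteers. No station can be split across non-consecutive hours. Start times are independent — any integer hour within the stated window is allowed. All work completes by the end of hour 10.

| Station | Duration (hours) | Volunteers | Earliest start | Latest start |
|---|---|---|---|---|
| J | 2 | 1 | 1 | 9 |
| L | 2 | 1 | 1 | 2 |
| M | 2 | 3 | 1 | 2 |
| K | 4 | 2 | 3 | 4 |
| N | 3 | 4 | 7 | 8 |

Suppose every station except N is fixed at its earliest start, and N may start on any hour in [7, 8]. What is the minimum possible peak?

5

N@7: h1:5  h2:5  h3:2  h4:2  h5:2  h6:2  h7:4  h8:4  h9:4  h10:0 → peak 5
N@8: h1:5  h2:5  h3:2  h4:2  h5:2  h6:2  h7:0  h8:4  h9:4  h10:4 → peak 5
Best is N@7, peak 5.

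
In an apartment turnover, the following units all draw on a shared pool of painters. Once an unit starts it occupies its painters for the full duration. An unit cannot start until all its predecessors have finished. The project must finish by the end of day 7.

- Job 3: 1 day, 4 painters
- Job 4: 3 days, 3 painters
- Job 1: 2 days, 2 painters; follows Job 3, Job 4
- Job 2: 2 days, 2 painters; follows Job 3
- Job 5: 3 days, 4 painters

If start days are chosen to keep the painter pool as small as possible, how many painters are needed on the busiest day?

Early-start (Job 3@1, Job 4@1, Job 1@4, Job 2@2, Job 5@1) gives peak 11: d1:11  d2:9  d3:9  d4:2  d5:2  d6:0  d7:0.
Shift Job 4→2, Job 1→5, Job 5→5.
Schedule Job 3@1, Job 4@2, Job 1@5, Job 2@2, Job 5@5: d1:4  d2:5  d3:5  d4:3  d5:6  d6:6  d7:4 — peak 6.

6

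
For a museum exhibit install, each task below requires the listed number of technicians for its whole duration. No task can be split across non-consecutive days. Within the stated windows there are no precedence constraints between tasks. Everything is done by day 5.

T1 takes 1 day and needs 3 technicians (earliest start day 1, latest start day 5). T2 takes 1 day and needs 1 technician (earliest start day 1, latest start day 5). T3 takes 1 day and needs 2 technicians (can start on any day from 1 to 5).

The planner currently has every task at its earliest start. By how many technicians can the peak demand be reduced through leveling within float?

Early-start peak: d1:6  d2:0  d3:0  d4:0  d5:0 ⇒ 6.
Leveled (T1@1, T2@2, T3@2): d1:3  d2:3  d3:0  d4:0  d5:0 ⇒ 3.
Reduction 6 − 3 = 3.

3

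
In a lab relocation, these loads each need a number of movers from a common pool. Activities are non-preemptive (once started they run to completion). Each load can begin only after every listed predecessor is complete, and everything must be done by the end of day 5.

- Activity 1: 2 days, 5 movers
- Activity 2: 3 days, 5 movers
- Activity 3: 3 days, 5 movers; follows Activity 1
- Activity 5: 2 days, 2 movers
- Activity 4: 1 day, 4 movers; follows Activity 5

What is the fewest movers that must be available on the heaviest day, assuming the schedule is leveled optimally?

12

Early-start (Activity 1@1, Activity 2@1, Activity 3@3, Activity 5@1, Activity 4@3) gives peak 14: d1:12  d2:12  d3:14  d4:5  d5:5.
Shift Activity 4→4.
Schedule Activity 1@1, Activity 2@1, Activity 3@3, Activity 5@1, Activity 4@4: d1:12  d2:12  d3:10  d4:9  d5:5 — peak 12.
No arrangement of the 18 feasible schedules does better.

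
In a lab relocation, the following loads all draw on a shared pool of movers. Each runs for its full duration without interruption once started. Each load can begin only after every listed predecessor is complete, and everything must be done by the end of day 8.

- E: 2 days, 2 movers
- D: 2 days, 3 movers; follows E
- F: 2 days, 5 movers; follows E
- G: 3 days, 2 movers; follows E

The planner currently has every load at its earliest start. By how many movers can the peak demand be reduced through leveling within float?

Early-start peak: d1:2  d2:2  d3:10  d4:10  d5:2  d6:0  d7:0  d8:0 ⇒ 10.
Leveled (E@1, D@3, F@6, G@3): d1:2  d2:2  d3:5  d4:5  d5:2  d6:5  d7:5  d8:0 ⇒ 5.
Reduction 10 − 5 = 5.

5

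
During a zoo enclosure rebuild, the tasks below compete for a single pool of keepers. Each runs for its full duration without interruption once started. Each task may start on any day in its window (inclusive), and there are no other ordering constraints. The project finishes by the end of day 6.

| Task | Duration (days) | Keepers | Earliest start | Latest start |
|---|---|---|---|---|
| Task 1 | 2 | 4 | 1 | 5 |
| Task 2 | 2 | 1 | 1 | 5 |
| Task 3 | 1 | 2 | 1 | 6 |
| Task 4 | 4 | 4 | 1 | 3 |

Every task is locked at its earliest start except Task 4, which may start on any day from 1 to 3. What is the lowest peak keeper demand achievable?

Task 4@1: d1:11  d2:9  d3:4  d4:4  d5:0  d6:0 → peak 11
Task 4@2: d1:7  d2:9  d3:4  d4:4  d5:4  d6:0 → peak 9
Task 4@3: d1:7  d2:5  d3:4  d4:4  d5:4  d6:4 → peak 7
Best is Task 4@3, peak 7.

7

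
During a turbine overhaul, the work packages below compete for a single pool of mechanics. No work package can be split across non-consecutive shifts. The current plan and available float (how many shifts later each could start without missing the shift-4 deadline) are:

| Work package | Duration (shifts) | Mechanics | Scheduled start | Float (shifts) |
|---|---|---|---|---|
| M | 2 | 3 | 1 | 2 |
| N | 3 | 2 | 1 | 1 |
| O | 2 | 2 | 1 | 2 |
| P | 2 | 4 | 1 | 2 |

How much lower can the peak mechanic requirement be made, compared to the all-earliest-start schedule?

Early-start peak: s1:11  s2:11  s3:2  s4:0 ⇒ 11.
Leveled (M@1, N@1, O@1, P@3): s1:7  s2:7  s3:6  s4:4 ⇒ 7.
Reduction 11 − 7 = 4.

4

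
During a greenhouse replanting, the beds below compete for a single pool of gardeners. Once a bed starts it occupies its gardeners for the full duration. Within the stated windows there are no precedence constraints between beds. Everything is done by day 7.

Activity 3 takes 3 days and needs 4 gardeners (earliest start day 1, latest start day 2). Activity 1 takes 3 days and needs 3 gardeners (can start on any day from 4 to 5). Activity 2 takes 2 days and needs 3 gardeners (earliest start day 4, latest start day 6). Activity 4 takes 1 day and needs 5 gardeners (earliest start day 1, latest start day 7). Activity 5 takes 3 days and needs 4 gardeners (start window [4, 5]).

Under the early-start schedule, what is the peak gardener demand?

Early-start schedule: Activity 3@1, Activity 1@4, Activity 2@4, Activity 4@1, Activity 5@4.
Load per day: day 1: 9, day 2: 4, day 3: 4, day 4: 10, day 5: 10, day 6: 7, day 7: 0.
Peak is 10.

10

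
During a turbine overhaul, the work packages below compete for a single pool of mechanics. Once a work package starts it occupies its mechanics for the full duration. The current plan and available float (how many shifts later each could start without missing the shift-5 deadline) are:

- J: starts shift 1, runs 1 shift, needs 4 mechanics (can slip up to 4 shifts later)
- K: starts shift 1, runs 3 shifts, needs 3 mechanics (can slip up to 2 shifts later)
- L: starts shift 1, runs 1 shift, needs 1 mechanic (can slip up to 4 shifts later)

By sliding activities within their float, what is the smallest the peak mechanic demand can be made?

4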